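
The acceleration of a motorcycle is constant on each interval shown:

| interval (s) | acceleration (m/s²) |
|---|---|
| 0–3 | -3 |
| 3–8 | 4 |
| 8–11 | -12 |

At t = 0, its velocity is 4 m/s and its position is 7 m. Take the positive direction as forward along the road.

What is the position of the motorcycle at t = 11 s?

21.5 m

On each constant-a segment, Δv = aΔt and Δx = v₀Δt + ½aΔt²; chain segment to segment.
0–3 s: v starts 4 m/s; Δx = 4·3 + ½·-3·3² = -1.5 m; v ends -5 m/s.
3–8 s: v starts -5 m/s; Δx = -5·5 + ½·4·5² = 25 m; v ends 15 m/s.
8–11 s: v starts 15 m/s; Δx = 15·3 + ½·-12·3² = -9 m; v ends -21 m/s.
x(11) = 7 + Σ Δx = 21.5 m.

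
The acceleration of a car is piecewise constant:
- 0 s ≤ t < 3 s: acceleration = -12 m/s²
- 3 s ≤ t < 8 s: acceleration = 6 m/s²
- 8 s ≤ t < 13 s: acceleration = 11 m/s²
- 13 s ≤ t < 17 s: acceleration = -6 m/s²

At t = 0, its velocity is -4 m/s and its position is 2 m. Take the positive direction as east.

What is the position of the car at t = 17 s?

On each constant-a segment, Δv = aΔt and Δx = v₀Δt + ½aΔt²; chain segment to segment.
0–3 s: v starts -4 m/s; Δx = -4·3 + ½·-12·3² = -66 m; v ends -40 m/s.
3–8 s: v starts -40 m/s; Δx = -40·5 + ½·6·5² = -125 m; v ends -10 m/s.
8–13 s: v starts -10 m/s; Δx = -10·5 + ½·11·5² = 87.5 m; v ends 45 m/s.
13–17 s: v starts 45 m/s; Δx = 45·4 + ½·-6·4² = 132 m; v ends 21 m/s.
x(17) = 2 + Σ Δx = 30.5 m.

30.5 m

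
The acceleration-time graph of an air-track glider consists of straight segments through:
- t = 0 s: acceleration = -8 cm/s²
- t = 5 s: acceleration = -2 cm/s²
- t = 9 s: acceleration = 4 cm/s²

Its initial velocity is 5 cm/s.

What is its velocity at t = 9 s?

Δv equals the area under the a-t graph; then v = v₀ + Δv.
0–5 s: ½(-8 + -2)(5) = -25 cm/s
5–9 s: ½(-2 + 4)(4) = 4 cm/s
Δv = -21 cm/s, so v(9) = 5 + (-21) = -16 cm/s.

-16 cm/s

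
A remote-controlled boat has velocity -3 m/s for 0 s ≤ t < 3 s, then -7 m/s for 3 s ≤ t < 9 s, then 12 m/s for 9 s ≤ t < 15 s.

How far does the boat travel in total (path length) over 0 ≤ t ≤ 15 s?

123 m

Distance (not displacement) is the total path length: add the absolute areas under v-t.
0–3 s: |-3| × 3 = 9 m
3–9 s: |-7| × 6 = 42 m
9–15 s: |12| × 6 = 72 m
Total distance = 123 m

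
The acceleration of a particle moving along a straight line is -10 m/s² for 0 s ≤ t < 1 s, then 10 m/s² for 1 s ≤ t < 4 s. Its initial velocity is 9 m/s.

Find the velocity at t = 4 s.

29 m/s

Δv equals the area under the a-t graph; then v = v₀ + Δv.
0–1 s: -10 × 1 = -10 m/s
1–4 s: 10 × 3 = 30 m/s
Δv = 20 m/s, so v(4) = 9 + (20) = 29 m/s.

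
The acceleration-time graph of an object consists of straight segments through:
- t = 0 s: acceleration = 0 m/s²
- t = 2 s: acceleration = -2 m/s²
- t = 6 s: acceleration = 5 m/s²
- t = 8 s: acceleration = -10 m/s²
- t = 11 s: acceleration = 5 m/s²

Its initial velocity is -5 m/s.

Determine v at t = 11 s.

Δv equals the area under the a-t graph; then v = v₀ + Δv.
0–2 s: ½(0 + -2)(2) = -2 m/s
2–6 s: ½(-2 + 5)(4) = 6 m/s
6–8 s: ½(5 + -10)(2) = -5 m/s
8–11 s: ½(-10 + 5)(3) = -7.5 m/s
Δv = -8.5 m/s, so v(11) = -5 + (-8.5) = -13.5 m/s.

-13.5 m/s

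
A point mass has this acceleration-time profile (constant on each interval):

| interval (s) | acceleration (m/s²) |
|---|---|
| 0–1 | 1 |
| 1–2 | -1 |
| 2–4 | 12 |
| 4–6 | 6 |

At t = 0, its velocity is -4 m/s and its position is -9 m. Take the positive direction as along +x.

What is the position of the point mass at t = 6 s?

52 m

On each constant-a segment, Δv = aΔt and Δx = v₀Δt + ½aΔt²; chain segment to segment.
0–1 s: v starts -4 m/s; Δx = -4·1 + ½·1·1² = -3.5 m; v ends -3 m/s.
1–2 s: v starts -3 m/s; Δx = -3·1 + ½·-1·1² = -3.5 m; v ends -4 m/s.
2–4 s: v starts -4 m/s; Δx = -4·2 + ½·12·2² = 16 m; v ends 20 m/s.
4–6 s: v starts 20 m/s; Δx = 20·2 + ½·6·2² = 52 m; v ends 32 m/s.
x(6) = -9 + Σ Δx = 52 m.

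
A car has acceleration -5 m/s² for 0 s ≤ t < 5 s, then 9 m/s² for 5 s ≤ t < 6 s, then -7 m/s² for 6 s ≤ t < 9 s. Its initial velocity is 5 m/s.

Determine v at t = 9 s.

Δv equals the area under the a-t graph; then v = v₀ + Δv.
0–5 s: -5 × 5 = -25 m/s
5–6 s: 9 × 1 = 9 m/s
6–9 s: -7 × 3 = -21 m/s
Δv = -37 m/s, so v(9) = 5 + (-37) = -32 m/s.

-32 m/s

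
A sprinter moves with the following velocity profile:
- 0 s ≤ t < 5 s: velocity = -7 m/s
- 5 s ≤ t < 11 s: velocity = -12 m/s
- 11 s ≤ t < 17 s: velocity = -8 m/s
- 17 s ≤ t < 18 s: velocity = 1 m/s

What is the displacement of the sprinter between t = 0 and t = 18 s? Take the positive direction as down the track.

Net displacement equals the area under the velocity-time graph (areas below the axis count negative).
0–5 s: -7 × 5 = -35 m
5–11 s: -12 × 6 = -72 m
11–17 s: -8 × 6 = -48 m
17–18 s: 1 × 1 = 1 m
Net displacement = -154 m

-154 m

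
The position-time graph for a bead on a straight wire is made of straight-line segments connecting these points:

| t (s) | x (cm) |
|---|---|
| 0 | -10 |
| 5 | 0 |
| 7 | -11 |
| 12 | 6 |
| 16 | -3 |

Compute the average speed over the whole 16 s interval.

Average speed = (total path length)/(elapsed time); on a piecewise-linear x-t graph the path length is Σ|Δx|.
0–5 s: |Δx| = |0 − -10| = 10 cm
5–7 s: |Δx| = |-11 − 0| = 11 cm
7–12 s: |Δx| = |6 − -11| = 17 cm
12–16 s: |Δx| = |-3 − 6| = 9 cm
Total path = 47 cm; average speed = 47/16 = 2.9375 cm/s.

2.9375 cm/s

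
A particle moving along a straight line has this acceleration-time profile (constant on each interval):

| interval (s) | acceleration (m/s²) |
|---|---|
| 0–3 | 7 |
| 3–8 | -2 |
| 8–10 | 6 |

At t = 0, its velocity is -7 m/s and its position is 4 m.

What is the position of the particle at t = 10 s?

79.5 m

On each constant-a segment, Δv = aΔt and Δx = v₀Δt + ½aΔt²; chain segment to segment.
0–3 s: v starts -7 m/s; Δx = -7·3 + ½·7·3² = 10.5 m; v ends 14 m/s.
3–8 s: v starts 14 m/s; Δx = 14·5 + ½·-2·5² = 45 m; v ends 4 m/s.
8–10 s: v starts 4 m/s; Δx = 4·2 + ½·6·2² = 20 m; v ends 16 m/s.
x(10) = 4 + Σ Δx = 79.5 m.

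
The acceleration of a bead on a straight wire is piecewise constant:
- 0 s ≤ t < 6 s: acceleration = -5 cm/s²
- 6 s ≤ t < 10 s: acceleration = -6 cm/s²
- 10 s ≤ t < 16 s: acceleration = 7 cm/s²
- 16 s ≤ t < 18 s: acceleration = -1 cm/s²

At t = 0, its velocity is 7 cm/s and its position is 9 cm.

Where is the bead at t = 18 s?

-347 cm

On each constant-a segment, Δv = aΔt and Δx = v₀Δt + ½aΔt²; chain segment to segment.
0–6 s: v starts 7 cm/s; Δx = 7·6 + ½·-5·6² = -48 cm; v ends -23 cm/s.
6–10 s: v starts -23 cm/s; Δx = -23·4 + ½·-6·4² = -140 cm; v ends -47 cm/s.
10–16 s: v starts -47 cm/s; Δx = -47·6 + ½·7·6² = -156 cm; v ends -5 cm/s.
16–18 s: v starts -5 cm/s; Δx = -5·2 + ½·-1·2² = -12 cm; v ends -7 cm/s.
x(18) = 9 + Σ Δx = -347 cm.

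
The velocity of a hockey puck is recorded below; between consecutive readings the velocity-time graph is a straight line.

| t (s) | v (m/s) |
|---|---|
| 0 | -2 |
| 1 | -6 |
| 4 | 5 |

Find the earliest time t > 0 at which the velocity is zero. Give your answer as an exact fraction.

t = 29/11 s

v changes sign on 1–4 s (from -6 to 5); the graph is linear there, so v = 0 at t = 1 + (6)·(4 − 1)/(5 − -6) = 29/11 s.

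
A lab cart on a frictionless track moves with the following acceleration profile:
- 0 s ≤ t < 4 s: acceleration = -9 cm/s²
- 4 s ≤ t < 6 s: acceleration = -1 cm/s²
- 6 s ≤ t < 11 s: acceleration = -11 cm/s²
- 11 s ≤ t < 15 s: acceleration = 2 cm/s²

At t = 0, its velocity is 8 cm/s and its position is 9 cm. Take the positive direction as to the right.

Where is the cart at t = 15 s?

-700.5 cm

On each constant-a segment, Δv = aΔt and Δx = v₀Δt + ½aΔt²; chain segment to segment.
0–4 s: v starts 8 cm/s; Δx = 8·4 + ½·-9·4² = -40 cm; v ends -28 cm/s.
4–6 s: v starts -28 cm/s; Δx = -28·2 + ½·-1·2² = -58 cm; v ends -30 cm/s.
6–11 s: v starts -30 cm/s; Δx = -30·5 + ½·-11·5² = -287.5 cm; v ends -85 cm/s.
11–15 s: v starts -85 cm/s; Δx = -85·4 + ½·2·4² = -324 cm; v ends -77 cm/s.
x(15) = 9 + Σ Δx = -700.5 cm.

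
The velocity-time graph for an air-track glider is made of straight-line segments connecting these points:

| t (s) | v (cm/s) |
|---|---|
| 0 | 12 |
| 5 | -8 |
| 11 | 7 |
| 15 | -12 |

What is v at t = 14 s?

-7.25 cm/s

On 11–15 s the graph is linear from 7 to -12 cm/s: v(14) = 7 + (-12 − 7)·(14 − 11)/(15 − 11) = -7.25 cm/s.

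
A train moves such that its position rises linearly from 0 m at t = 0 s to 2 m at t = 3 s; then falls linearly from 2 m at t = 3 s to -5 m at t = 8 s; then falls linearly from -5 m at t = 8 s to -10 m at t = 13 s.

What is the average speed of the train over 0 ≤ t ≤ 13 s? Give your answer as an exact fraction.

14/13 m/s

Average speed = (total path length)/(elapsed time); on a piecewise-linear x-t graph the path length is Σ|Δx|.
0–3 s: |Δx| = |2 − 0| = 2 m
3–8 s: |Δx| = |-5 − 2| = 7 m
8–13 s: |Δx| = |-10 − -5| = 5 m
Total path = 14 m; average speed = 14/13 = 14/13 m/s.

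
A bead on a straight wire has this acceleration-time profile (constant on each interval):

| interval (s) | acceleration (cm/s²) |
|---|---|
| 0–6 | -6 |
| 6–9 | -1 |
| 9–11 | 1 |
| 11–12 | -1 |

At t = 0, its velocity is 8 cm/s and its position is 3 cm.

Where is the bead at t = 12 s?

-235 cm

On each constant-a segment, Δv = aΔt and Δx = v₀Δt + ½aΔt²; chain segment to segment.
0–6 s: v starts 8 cm/s; Δx = 8·6 + ½·-6·6² = -60 cm; v ends -28 cm/s.
6–9 s: v starts -28 cm/s; Δx = -28·3 + ½·-1·3² = -88.5 cm; v ends -31 cm/s.
9–11 s: v starts -31 cm/s; Δx = -31·2 + ½·1·2² = -60 cm; v ends -29 cm/s.
11–12 s: v starts -29 cm/s; Δx = -29·1 + ½·-1·1² = -29.5 cm; v ends -30 cm/s.
x(12) = 3 + Σ Δx = -235 cm.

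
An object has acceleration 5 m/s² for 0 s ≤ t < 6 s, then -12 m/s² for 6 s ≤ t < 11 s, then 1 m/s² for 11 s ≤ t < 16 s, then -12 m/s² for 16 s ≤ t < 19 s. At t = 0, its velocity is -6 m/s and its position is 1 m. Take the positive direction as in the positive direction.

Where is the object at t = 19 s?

On each constant-a segment, Δv = aΔt and Δx = v₀Δt + ½aΔt²; chain segment to segment.
0–6 s: v starts -6 m/s; Δx = -6·6 + ½·5·6² = 54 m; v ends 24 m/s.
6–11 s: v starts 24 m/s; Δx = 24·5 + ½·-12·5² = -30 m; v ends -36 m/s.
11–16 s: v starts -36 m/s; Δx = -36·5 + ½·1·5² = -167.5 m; v ends -31 m/s.
16–19 s: v starts -31 m/s; Δx = -31·3 + ½·-12·3² = -147 m; v ends -67 m/s.
x(19) = 1 + Σ Δx = -289.5 m.

-289.5 m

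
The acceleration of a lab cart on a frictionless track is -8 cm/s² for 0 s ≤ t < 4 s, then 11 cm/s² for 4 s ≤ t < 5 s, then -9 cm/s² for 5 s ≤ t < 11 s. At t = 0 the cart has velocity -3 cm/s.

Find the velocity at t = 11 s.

Δv equals the area under the a-t graph; then v = v₀ + Δv.
0–4 s: -8 × 4 = -32 cm/s
4–5 s: 11 × 1 = 11 cm/s
5–11 s: -9 × 6 = -54 cm/s
Δv = -75 cm/s, so v(11) = -3 + (-75) = -78 cm/s.

-78 cm/s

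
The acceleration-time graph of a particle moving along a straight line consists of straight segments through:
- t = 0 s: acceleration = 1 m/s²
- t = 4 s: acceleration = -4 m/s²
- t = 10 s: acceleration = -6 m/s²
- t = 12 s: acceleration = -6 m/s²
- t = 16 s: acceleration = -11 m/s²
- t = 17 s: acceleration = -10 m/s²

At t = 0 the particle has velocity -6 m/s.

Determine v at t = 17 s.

Δv equals the area under the a-t graph; then v = v₀ + Δv.
0–4 s: ½(1 + -4)(4) = -6 m/s
4–10 s: ½(-4 + -6)(6) = -30 m/s
10–12 s: -6 × 2 = -12 m/s
12–16 s: ½(-6 + -11)(4) = -34 m/s
16–17 s: ½(-11 + -10)(1) = -10.5 m/s
Δv = -92.5 m/s, so v(17) = -6 + (-92.5) = -98.5 m/s.

-98.5 m/s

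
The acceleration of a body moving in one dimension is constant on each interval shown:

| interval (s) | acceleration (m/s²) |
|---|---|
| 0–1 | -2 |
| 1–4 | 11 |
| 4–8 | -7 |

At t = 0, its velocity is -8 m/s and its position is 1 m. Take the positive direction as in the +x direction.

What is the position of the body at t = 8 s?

On each constant-a segment, Δv = aΔt and Δx = v₀Δt + ½aΔt²; chain segment to segment.
0–1 s: v starts -8 m/s; Δx = -8·1 + ½·-2·1² = -9 m; v ends -10 m/s.
1–4 s: v starts -10 m/s; Δx = -10·3 + ½·11·3² = 19.5 m; v ends 23 m/s.
4–8 s: v starts 23 m/s; Δx = 23·4 + ½·-7·4² = 36 m; v ends -5 m/s.
x(8) = 1 + Σ Δx = 47.5 m.

47.5 m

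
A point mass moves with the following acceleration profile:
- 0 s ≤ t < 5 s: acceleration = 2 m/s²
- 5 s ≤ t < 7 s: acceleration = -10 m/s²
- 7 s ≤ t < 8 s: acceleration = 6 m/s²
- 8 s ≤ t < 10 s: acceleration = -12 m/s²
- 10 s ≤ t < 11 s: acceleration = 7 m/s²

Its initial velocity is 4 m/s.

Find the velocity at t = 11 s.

Δv equals the area under the a-t graph; then v = v₀ + Δv.
0–5 s: 2 × 5 = 10 m/s
5–7 s: -10 × 2 = -20 m/s
7–8 s: 6 × 1 = 6 m/s
8–10 s: -12 × 2 = -24 m/s
10–11 s: 7 × 1 = 7 m/s
Δv = -21 m/s, so v(11) = 4 + (-21) = -17 m/s.

-17 m/s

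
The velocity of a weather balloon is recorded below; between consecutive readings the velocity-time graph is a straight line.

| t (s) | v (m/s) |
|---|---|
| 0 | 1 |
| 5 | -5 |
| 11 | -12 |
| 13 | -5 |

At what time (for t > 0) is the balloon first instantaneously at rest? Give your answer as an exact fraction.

v changes sign on 0–5 s (from 1 to -5); the graph is linear there, so v = 0 at t = 0 + (-1)·(5 − 0)/(-5 − 1) = 5/6 s.

t = 5/6 s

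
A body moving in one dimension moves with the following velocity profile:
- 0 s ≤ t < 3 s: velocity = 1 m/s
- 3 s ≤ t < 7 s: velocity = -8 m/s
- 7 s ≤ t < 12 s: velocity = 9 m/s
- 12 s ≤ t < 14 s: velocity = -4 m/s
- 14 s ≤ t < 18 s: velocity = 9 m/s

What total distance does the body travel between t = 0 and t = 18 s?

124 m

Total distance travelled is ∫|v| dt — sum the magnitudes of each area piece.
0–3 s: |1| × 3 = 3 m
3–7 s: |-8| × 4 = 32 m
7–12 s: |9| × 5 = 45 m
12–14 s: |-4| × 2 = 8 m
14–18 s: |9| × 4 = 36 m
Total distance = 124 m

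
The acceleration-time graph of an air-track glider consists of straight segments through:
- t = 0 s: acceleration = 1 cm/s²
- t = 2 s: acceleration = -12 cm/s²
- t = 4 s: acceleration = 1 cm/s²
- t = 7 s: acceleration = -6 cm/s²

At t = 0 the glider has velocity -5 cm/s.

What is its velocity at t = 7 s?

Δv equals the area under the a-t graph; then v = v₀ + Δv.
0–2 s: ½(1 + -12)(2) = -11 cm/s
2–4 s: ½(-12 + 1)(2) = -11 cm/s
4–7 s: ½(1 + -6)(3) = -7.5 cm/s
Δv = -29.5 cm/s, so v(7) = -5 + (-29.5) = -34.5 cm/s.

-34.5 cm/s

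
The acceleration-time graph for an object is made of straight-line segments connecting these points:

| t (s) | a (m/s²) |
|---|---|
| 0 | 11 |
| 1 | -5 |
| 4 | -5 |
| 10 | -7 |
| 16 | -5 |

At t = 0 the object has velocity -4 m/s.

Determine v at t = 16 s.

-88 m/s

Δv equals the area under the a-t graph; then v = v₀ + Δv.
0–1 s: ½(11 + -5)(1) = 3 m/s
1–4 s: -5 × 3 = -15 m/s
4–10 s: ½(-5 + -7)(6) = -36 m/s
10–16 s: ½(-7 + -5)(6) = -36 m/s
Δv = -84 m/s, so v(16) = -4 + (-84) = -88 m/s.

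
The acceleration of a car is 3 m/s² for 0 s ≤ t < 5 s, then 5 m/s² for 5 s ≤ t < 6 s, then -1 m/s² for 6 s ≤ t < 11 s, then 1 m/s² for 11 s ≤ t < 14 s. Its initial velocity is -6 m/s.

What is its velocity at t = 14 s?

12 m/s

Δv equals the area under the a-t graph; then v = v₀ + Δv.
0–5 s: 3 × 5 = 15 m/s
5–6 s: 5 × 1 = 5 m/s
6–11 s: -1 × 5 = -5 m/s
11–14 s: 1 × 3 = 3 m/s
Δv = 18 m/s, so v(14) = -6 + (18) = 12 m/s.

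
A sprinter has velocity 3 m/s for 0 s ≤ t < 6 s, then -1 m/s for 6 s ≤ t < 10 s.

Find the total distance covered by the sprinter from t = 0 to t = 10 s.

22 m

Total distance travelled is ∫|v| dt — sum the magnitudes of each area piece.
0–6 s: |3| × 6 = 18 m
6–10 s: |-1| × 4 = 4 m
Total distance = 22 m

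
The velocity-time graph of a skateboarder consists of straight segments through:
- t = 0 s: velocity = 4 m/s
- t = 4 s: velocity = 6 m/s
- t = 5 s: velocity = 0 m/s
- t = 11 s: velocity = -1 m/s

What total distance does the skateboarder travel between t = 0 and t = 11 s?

Distance (not displacement) is the total path length: add the absolute areas under v-t.
0–4 s: |½(4 + 6)(4)| = 20 m
4–5 s: |½(6 + 0)(1)| = 3 m
5–11 s: |½(0 + -1)(6)| = 3 m
Total distance = 26 m

26 m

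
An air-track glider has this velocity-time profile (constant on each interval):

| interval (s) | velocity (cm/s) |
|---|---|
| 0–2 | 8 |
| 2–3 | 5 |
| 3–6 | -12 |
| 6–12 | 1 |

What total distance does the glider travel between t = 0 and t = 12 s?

Total distance travelled is ∫|v| dt — sum the magnitudes of each area piece.
0–2 s: |8| × 2 = 16 cm
2–3 s: |5| × 1 = 5 cm
3–6 s: |-12| × 3 = 36 cm
6–12 s: |1| × 6 = 6 cm
Total distance = 63 cm

63 cm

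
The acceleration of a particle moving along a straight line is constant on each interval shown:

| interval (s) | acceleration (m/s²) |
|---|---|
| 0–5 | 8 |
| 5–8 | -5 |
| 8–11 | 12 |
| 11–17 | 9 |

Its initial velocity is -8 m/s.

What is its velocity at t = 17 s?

107 m/s

Δv equals the area under the a-t graph; then v = v₀ + Δv.
0–5 s: 8 × 5 = 40 m/s
5–8 s: -5 × 3 = -15 m/s
8–11 s: 12 × 3 = 36 m/s
11–17 s: 9 × 6 = 54 m/s
Δv = 115 m/s, so v(17) = -8 + (115) = 107 m/s.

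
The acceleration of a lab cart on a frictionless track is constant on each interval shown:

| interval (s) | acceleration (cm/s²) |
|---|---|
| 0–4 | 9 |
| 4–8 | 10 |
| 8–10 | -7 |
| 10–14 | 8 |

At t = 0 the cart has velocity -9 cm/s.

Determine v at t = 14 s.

Δv equals the area under the a-t graph; then v = v₀ + Δv.
0–4 s: 9 × 4 = 36 cm/s
4–8 s: 10 × 4 = 40 cm/s
8–10 s: -7 × 2 = -14 cm/s
10–14 s: 8 × 4 = 32 cm/s
Δv = 94 cm/s, so v(14) = -9 + (94) = 85 cm/s.

85 cm/s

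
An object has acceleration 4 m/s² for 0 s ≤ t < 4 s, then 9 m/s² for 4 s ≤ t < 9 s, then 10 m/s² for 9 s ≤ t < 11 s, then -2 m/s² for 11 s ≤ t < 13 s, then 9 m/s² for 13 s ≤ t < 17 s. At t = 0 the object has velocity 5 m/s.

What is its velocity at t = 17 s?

118 m/s

Δv equals the area under the a-t graph; then v = v₀ + Δv.
0–4 s: 4 × 4 = 16 m/s
4–9 s: 9 × 5 = 45 m/s
9–11 s: 10 × 2 = 20 m/s
11–13 s: -2 × 2 = -4 m/s
13–17 s: 9 × 4 = 36 m/s
Δv = 113 m/s, so v(17) = 5 + (113) = 118 m/s.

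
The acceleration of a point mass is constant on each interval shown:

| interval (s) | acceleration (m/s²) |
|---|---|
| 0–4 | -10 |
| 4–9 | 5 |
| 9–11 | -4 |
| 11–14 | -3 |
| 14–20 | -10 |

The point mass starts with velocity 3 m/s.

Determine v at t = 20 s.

Δv equals the area under the a-t graph; then v = v₀ + Δv.
0–4 s: -10 × 4 = -40 m/s
4–9 s: 5 × 5 = 25 m/s
9–11 s: -4 × 2 = -8 m/s
11–14 s: -3 × 3 = -9 m/s
14–20 s: -10 × 6 = -60 m/s
Δv = -92 m/s, so v(20) = 3 + (-92) = -89 m/s.

-89 m/s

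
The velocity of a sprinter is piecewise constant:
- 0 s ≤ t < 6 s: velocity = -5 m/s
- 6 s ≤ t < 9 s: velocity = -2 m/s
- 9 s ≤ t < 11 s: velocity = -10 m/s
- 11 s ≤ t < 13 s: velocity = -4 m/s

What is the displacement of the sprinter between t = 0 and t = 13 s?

-64 m

Displacement is the signed area under the v-t curve.
0–6 s: -5 × 6 = -30 m
6–9 s: -2 × 3 = -6 m
9–11 s: -10 × 2 = -20 m
11–13 s: -4 × 2 = -8 m
Net displacement = -64 m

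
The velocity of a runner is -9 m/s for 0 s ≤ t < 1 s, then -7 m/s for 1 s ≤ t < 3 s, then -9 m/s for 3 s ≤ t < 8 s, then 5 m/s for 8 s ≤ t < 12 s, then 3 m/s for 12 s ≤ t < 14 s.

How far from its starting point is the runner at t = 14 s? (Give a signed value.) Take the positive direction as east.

-42 m

Displacement is the signed area under the v-t curve.
0–1 s: -9 × 1 = -9 m
1–3 s: -7 × 2 = -14 m
3–8 s: -9 × 5 = -45 m
8–12 s: 5 × 4 = 20 m
12–14 s: 3 × 2 = 6 m
Net displacement = -42 m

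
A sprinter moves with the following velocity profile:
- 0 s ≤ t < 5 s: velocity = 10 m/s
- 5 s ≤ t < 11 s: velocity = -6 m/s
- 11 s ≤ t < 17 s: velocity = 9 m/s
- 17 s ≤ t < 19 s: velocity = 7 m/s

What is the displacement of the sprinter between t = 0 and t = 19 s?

Displacement is the signed area under the v-t curve.
0–5 s: 10 × 5 = 50 m
5–11 s: -6 × 6 = -36 m
11–17 s: 9 × 6 = 54 m
17–19 s: 7 × 2 = 14 m
Net displacement = 82 m

82 m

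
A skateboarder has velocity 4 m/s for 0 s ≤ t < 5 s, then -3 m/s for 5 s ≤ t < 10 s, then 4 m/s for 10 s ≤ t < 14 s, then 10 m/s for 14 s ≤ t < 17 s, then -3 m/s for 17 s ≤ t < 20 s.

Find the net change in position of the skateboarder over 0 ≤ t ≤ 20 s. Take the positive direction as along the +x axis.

42 m

Displacement is the signed area under the v-t curve.
0–5 s: 4 × 5 = 20 m
5–10 s: -3 × 5 = -15 m
10–14 s: 4 × 4 = 16 m
14–17 s: 10 × 3 = 30 m
17–20 s: -3 × 3 = -9 m
Net displacement = 42 m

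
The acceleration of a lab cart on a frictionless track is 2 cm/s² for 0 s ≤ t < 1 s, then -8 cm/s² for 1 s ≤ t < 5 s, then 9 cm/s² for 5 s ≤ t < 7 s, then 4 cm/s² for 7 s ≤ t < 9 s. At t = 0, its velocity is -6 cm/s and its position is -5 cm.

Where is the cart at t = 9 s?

-172 cm

On each constant-a segment, Δv = aΔt and Δx = v₀Δt + ½aΔt²; chain segment to segment.
0–1 s: v starts -6 cm/s; Δx = -6·1 + ½·2·1² = -5 cm; v ends -4 cm/s.
1–5 s: v starts -4 cm/s; Δx = -4·4 + ½·-8·4² = -80 cm; v ends -36 cm/s.
5–7 s: v starts -36 cm/s; Δx = -36·2 + ½·9·2² = -54 cm; v ends -18 cm/s.
7–9 s: v starts -18 cm/s; Δx = -18·2 + ½·4·2² = -28 cm; v ends -10 cm/s.
x(9) = -5 + Σ Δx = -172 cm.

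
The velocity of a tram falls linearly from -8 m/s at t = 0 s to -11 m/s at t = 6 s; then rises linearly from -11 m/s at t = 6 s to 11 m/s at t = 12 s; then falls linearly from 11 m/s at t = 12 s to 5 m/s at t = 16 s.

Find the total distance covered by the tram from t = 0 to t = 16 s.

Total distance travelled is ∫|v| dt — sum the magnitudes of each area piece.
0–6 s: |½(-8 + -11)(6)| = 57 m
6–12 s: v = 0 at t = 9 s; triangle areas 16.5 + 16.5 = 33 m
12–16 s: |½(11 + 5)(4)| = 32 m
Total distance = 122 m

122 m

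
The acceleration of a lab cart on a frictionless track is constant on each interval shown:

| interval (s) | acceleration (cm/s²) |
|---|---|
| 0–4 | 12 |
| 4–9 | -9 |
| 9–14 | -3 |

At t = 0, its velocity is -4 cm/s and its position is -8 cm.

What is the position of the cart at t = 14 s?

137 cm

On each constant-a segment, Δv = aΔt and Δx = v₀Δt + ½aΔt²; chain segment to segment.
0–4 s: v starts -4 cm/s; Δx = -4·4 + ½·12·4² = 80 cm; v ends 44 cm/s.
4–9 s: v starts 44 cm/s; Δx = 44·5 + ½·-9·5² = 107.5 cm; v ends -1 cm/s.
9–14 s: v starts -1 cm/s; Δx = -1·5 + ½·-3·5² = -42.5 cm; v ends -16 cm/s.
x(14) = -8 + Σ Δx = 137 cm.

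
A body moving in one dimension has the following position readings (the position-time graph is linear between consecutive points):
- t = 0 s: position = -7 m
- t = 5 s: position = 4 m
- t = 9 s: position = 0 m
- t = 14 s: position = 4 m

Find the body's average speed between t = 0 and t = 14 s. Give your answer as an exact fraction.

Average speed = (total path length)/(elapsed time); on a piecewise-linear x-t graph the path length is Σ|Δx|.
0–5 s: |Δx| = |4 − -7| = 11 m
5–9 s: |Δx| = |0 − 4| = 4 m
9–14 s: |Δx| = |4 − 0| = 4 m
Total path = 19 m; average speed = 19/14 = 19/14 m/s.

19/14 m/s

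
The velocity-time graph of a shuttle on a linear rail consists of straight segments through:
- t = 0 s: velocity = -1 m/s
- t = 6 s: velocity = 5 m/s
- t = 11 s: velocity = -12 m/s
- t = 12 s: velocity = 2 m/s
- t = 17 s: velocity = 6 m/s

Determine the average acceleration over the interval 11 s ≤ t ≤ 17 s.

Average acceleration = Δv/Δt = (6 − -12)/(17 − 11) = 3 m/s².

3 m/s²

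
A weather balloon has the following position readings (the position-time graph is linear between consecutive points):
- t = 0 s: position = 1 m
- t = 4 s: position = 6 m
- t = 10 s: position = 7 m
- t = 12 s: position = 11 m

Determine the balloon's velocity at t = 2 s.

1.25 m/s

Velocity is the slope of the x-t graph on 0–4 s: (6 − 1)/(4 − 0) = 1.25 m/s.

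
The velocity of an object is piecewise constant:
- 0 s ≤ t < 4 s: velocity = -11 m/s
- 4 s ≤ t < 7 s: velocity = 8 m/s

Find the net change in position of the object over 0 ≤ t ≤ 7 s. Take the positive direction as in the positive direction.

-20 m

Displacement is the signed area under the v-t curve.
0–4 s: -11 × 4 = -44 m
4–7 s: 8 × 3 = 24 m
Net displacement = -20 m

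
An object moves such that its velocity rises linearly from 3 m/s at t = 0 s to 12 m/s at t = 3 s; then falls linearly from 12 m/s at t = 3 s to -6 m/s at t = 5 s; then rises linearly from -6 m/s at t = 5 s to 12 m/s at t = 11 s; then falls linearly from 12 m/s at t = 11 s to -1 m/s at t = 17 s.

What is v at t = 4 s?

3 m/s

On 3–5 s the graph is linear from 12 to -6 m/s: v(4) = 12 + (-6 − 12)·(4 − 3)/(5 − 3) = 3 m/s.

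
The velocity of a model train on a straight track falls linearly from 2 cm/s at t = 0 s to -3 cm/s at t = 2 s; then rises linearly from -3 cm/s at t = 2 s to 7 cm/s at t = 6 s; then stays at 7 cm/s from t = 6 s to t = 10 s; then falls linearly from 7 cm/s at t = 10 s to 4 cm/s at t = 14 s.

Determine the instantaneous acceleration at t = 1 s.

-2.5 cm/s²

Acceleration is the slope of the v-t graph on 0–2 s: (-3 − 2)/(2 − 0) = -2.5 cm/s².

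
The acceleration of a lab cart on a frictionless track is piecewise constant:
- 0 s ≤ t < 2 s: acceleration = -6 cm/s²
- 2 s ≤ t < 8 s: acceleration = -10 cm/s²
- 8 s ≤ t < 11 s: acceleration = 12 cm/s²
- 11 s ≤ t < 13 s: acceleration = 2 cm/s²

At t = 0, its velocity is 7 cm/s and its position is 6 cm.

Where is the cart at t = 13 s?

-397 cm

On each constant-a segment, Δv = aΔt and Δx = v₀Δt + ½aΔt²; chain segment to segment.
0–2 s: v starts 7 cm/s; Δx = 7·2 + ½·-6·2² = 2 cm; v ends -5 cm/s.
2–8 s: v starts -5 cm/s; Δx = -5·6 + ½·-10·6² = -210 cm; v ends -65 cm/s.
8–11 s: v starts -65 cm/s; Δx = -65·3 + ½·12·3² = -141 cm; v ends -29 cm/s.
11–13 s: v starts -29 cm/s; Δx = -29·2 + ½·2·2² = -54 cm; v ends -25 cm/s.
x(13) = 6 + Σ Δx = -397 cm.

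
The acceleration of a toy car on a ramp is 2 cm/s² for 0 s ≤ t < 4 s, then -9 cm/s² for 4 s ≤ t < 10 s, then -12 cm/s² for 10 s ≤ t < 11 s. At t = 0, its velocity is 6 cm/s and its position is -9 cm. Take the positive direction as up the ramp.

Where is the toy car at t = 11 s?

On each constant-a segment, Δv = aΔt and Δx = v₀Δt + ½aΔt²; chain segment to segment.
0–4 s: v starts 6 cm/s; Δx = 6·4 + ½·2·4² = 40 cm; v ends 14 cm/s.
4–10 s: v starts 14 cm/s; Δx = 14·6 + ½·-9·6² = -78 cm; v ends -40 cm/s.
10–11 s: v starts -40 cm/s; Δx = -40·1 + ½·-12·1² = -46 cm; v ends -52 cm/s.
x(11) = -9 + Σ Δx = -93 cm.

-93 cm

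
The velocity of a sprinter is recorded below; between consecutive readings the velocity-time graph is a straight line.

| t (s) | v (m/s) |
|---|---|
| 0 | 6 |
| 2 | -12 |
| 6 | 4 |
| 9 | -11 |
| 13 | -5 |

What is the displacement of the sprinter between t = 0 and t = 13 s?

-64.5 m

Displacement is the signed area under the v-t curve.
0–2 s: ½(6 + -12)(2) = -6 m
2–6 s: ½(-12 + 4)(4) = -16 m
6–9 s: ½(4 + -11)(3) = -10.5 m
9–13 s: ½(-11 + -5)(4) = -32 m
Net displacement = -64.5 m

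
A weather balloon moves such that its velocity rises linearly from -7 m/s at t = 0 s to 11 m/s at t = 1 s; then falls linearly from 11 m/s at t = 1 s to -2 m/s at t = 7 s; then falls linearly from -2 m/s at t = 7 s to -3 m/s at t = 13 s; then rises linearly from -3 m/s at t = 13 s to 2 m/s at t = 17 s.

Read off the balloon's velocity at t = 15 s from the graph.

On 13–17 s the graph is linear from -3 to 2 m/s: v(15) = -3 + (2 − -3)·(15 − 13)/(17 − 13) = -0.5 m/s.

-0.5 m/s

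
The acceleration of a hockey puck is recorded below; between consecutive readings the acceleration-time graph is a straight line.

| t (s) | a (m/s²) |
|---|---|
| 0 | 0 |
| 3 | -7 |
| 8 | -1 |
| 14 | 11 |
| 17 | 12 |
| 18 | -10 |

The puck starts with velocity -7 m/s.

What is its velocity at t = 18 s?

28 m/s

Δv equals the area under the a-t graph; then v = v₀ + Δv.
0–3 s: ½(0 + -7)(3) = -10.5 m/s
3–8 s: ½(-7 + -1)(5) = -20 m/s
8–14 s: ½(-1 + 11)(6) = 30 m/s
14–17 s: ½(11 + 12)(3) = 34.5 m/s
17–18 s: ½(12 + -10)(1) = 1 m/s
Δv = 35 m/s, so v(18) = -7 + (35) = 28 m/s.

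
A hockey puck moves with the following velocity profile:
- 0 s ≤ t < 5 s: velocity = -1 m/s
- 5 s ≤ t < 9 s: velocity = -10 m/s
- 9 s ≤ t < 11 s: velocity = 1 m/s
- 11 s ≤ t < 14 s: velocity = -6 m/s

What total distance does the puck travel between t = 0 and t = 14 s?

65 m

Total distance travelled is ∫|v| dt — sum the magnitudes of each area piece.
0–5 s: |-1| × 5 = 5 m
5–9 s: |-10| × 4 = 40 m
9–11 s: |1| × 2 = 2 m
11–14 s: |-6| × 3 = 18 m
Total distance = 65 m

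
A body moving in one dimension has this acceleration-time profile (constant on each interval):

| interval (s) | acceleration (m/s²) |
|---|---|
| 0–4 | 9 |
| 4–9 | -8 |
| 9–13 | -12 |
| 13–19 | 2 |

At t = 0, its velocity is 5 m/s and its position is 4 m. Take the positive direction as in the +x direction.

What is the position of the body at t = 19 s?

-137 m

On each constant-a segment, Δv = aΔt and Δx = v₀Δt + ½aΔt²; chain segment to segment.
0–4 s: v starts 5 m/s; Δx = 5·4 + ½·9·4² = 92 m; v ends 41 m/s.
4–9 s: v starts 41 m/s; Δx = 41·5 + ½·-8·5² = 105 m; v ends 1 m/s.
9–13 s: v starts 1 m/s; Δx = 1·4 + ½·-12·4² = -92 m; v ends -47 m/s.
13–19 s: v starts -47 m/s; Δx = -47·6 + ½·2·6² = -246 m; v ends -35 m/s.
x(19) = 4 + Σ Δx = -137 m.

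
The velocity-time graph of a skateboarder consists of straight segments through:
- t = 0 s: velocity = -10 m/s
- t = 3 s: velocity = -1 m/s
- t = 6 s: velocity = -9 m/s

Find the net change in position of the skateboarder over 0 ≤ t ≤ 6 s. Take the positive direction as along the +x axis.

Net displacement equals the area under the velocity-time graph (areas below the axis count negative).
0–3 s: ½(-10 + -1)(3) = -16.5 m
3–6 s: ½(-1 + -9)(3) = -15 m
Net displacement = -31.5 m

-31.5 m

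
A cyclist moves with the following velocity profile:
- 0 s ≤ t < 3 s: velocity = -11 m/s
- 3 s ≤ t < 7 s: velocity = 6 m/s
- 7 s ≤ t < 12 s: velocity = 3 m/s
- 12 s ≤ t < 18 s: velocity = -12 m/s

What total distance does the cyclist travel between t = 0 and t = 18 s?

Distance (not displacement) is the total path length: add the absolute areas under v-t.
0–3 s: |-11| × 3 = 33 m
3–7 s: |6| × 4 = 24 m
7–12 s: |3| × 5 = 15 m
12–18 s: |-12| × 6 = 72 m
Total distance = 144 m

144 m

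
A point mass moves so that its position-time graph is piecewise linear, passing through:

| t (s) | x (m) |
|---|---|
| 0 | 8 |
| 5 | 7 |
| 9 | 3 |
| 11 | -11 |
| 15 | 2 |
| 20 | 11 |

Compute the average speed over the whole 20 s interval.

Average speed = (total path length)/(elapsed time); on a piecewise-linear x-t graph the path length is Σ|Δx|.
0–5 s: |Δx| = |7 − 8| = 1 m
5–9 s: |Δx| = |3 − 7| = 4 m
9–11 s: |Δx| = |-11 − 3| = 14 m
11–15 s: |Δx| = |2 − -11| = 13 m
15–20 s: |Δx| = |11 − 2| = 9 m
Total path = 41 m; average speed = 41/20 = 2.05 m/s.

2.05 m/s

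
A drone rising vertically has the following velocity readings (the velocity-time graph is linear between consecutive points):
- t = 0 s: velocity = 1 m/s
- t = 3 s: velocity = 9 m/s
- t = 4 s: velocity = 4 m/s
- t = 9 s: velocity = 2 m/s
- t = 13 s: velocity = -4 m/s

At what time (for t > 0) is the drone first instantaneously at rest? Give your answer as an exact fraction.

t = 31/3 s

v changes sign on 9–13 s (from 2 to -4); the graph is linear there, so v = 0 at t = 9 + (-2)·(13 − 9)/(-4 − 2) = 31/3 s.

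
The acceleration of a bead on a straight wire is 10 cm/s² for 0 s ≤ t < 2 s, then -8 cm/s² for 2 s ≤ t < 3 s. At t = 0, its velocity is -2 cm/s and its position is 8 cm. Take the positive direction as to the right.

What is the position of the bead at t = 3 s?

On each constant-a segment, Δv = aΔt and Δx = v₀Δt + ½aΔt²; chain segment to segment.
0–2 s: v starts -2 cm/s; Δx = -2·2 + ½·10·2² = 16 cm; v ends 18 cm/s.
2–3 s: v starts 18 cm/s; Δx = 18·1 + ½·-8·1² = 14 cm; v ends 10 cm/s.
x(3) = 8 + Σ Δx = 38 cm.

38 cm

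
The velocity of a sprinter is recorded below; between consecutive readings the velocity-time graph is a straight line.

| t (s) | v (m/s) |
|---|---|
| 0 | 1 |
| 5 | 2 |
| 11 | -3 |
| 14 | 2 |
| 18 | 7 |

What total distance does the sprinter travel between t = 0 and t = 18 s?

37.2 m

Distance (not displacement) is the total path length: add the absolute areas under v-t.
0–5 s: |½(1 + 2)(5)| = 7.5 m
5–11 s: v = 0 at t = 7.4 s; triangle areas 2.4 + 5.4 = 7.8 m
11–14 s: v = 0 at t = 12.8 s; triangle areas 2.7 + 1.2 = 3.9 m
14–18 s: |½(2 + 7)(4)| = 18 m
Total distance = 37.2 m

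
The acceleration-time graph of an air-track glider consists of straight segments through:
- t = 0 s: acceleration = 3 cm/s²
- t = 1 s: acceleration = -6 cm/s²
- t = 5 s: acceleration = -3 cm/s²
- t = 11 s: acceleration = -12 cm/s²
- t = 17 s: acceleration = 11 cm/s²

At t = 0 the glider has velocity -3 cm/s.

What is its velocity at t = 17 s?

Δv equals the area under the a-t graph; then v = v₀ + Δv.
0–1 s: ½(3 + -6)(1) = -1.5 cm/s
1–5 s: ½(-6 + -3)(4) = -18 cm/s
5–11 s: ½(-3 + -12)(6) = -45 cm/s
11–17 s: ½(-12 + 11)(6) = -3 cm/s
Δv = -67.5 cm/s, so v(17) = -3 + (-67.5) = -70.5 cm/s.

-70.5 cm/s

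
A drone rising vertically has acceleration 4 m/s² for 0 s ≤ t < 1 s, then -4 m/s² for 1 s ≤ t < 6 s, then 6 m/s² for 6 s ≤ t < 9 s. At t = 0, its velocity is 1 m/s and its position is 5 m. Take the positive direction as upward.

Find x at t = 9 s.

On each constant-a segment, Δv = aΔt and Δx = v₀Δt + ½aΔt²; chain segment to segment.
0–1 s: v starts 1 m/s; Δx = 1·1 + ½·4·1² = 3 m; v ends 5 m/s.
1–6 s: v starts 5 m/s; Δx = 5·5 + ½·-4·5² = -25 m; v ends -15 m/s.
6–9 s: v starts -15 m/s; Δx = -15·3 + ½·6·3² = -18 m; v ends 3 m/s.
x(9) = 5 + Σ Δx = -35 m.

-35 m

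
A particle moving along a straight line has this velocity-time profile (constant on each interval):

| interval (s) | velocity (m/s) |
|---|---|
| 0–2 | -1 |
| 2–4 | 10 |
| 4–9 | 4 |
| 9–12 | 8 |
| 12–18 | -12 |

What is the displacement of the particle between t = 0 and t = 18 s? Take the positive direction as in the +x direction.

Displacement is the signed area under the v-t curve.
0–2 s: -1 × 2 = -2 m
2–4 s: 10 × 2 = 20 m
4–9 s: 4 × 5 = 20 m
9–12 s: 8 × 3 = 24 m
12–18 s: -12 × 6 = -72 m
Net displacement = -10 m

-10 m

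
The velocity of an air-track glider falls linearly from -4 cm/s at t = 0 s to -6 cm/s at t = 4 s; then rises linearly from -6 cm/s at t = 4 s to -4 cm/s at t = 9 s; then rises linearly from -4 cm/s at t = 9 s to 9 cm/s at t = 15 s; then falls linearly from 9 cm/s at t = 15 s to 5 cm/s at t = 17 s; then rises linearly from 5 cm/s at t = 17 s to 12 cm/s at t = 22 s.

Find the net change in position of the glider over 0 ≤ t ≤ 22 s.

Displacement is the signed area under the v-t curve.
0–4 s: ½(-4 + -6)(4) = -20 cm
4–9 s: ½(-6 + -4)(5) = -25 cm
9–15 s: ½(-4 + 9)(6) = 15 cm
15–17 s: ½(9 + 5)(2) = 14 cm
17–22 s: ½(5 + 12)(5) = 42.5 cm
Net displacement = 26.5 cm

26.5 cm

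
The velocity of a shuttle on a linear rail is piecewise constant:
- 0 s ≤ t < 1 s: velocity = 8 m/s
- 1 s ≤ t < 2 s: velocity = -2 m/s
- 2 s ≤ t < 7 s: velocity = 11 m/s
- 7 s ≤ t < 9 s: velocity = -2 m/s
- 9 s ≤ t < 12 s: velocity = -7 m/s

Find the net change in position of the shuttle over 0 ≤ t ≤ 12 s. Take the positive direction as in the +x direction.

Net displacement equals the area under the velocity-time graph (areas below the axis count negative).
0–1 s: 8 × 1 = 8 m
1–2 s: -2 × 1 = -2 m
2–7 s: 11 × 5 = 55 m
7–9 s: -2 × 2 = -4 m
9–12 s: -7 × 3 = -21 m
Net displacement = 36 m

36 m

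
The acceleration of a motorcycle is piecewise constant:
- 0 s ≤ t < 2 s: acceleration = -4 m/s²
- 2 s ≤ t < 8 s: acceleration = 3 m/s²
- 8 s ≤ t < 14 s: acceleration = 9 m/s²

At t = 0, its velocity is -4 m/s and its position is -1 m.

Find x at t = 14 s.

163 m

On each constant-a segment, Δv = aΔt and Δx = v₀Δt + ½aΔt²; chain segment to segment.
0–2 s: v starts -4 m/s; Δx = -4·2 + ½·-4·2² = -16 m; v ends -12 m/s.
2–8 s: v starts -12 m/s; Δx = -12·6 + ½·3·6² = -18 m; v ends 6 m/s.
8–14 s: v starts 6 m/s; Δx = 6·6 + ½·9·6² = 198 m; v ends 60 m/s.
x(14) = -1 + Σ Δx = 163 m.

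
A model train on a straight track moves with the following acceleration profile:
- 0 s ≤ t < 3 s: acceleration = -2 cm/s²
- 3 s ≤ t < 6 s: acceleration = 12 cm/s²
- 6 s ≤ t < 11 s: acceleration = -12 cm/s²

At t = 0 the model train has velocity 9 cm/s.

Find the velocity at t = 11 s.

Δv equals the area under the a-t graph; then v = v₀ + Δv.
0–3 s: -2 × 3 = -6 cm/s
3–6 s: 12 × 3 = 36 cm/s
6–11 s: -12 × 5 = -60 cm/s
Δv = -30 cm/s, so v(11) = 9 + (-30) = -21 cm/s.

-21 cm/s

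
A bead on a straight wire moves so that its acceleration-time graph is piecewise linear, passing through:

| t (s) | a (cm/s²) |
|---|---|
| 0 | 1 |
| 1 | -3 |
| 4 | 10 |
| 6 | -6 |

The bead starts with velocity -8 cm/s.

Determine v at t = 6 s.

Δv equals the area under the a-t graph; then v = v₀ + Δv.
0–1 s: ½(1 + -3)(1) = -1 cm/s
1–4 s: ½(-3 + 10)(3) = 10.5 cm/s
4–6 s: ½(10 + -6)(2) = 4 cm/s
Δv = 13.5 cm/s, so v(6) = -8 + (13.5) = 5.5 cm/s.

5.5 cm/s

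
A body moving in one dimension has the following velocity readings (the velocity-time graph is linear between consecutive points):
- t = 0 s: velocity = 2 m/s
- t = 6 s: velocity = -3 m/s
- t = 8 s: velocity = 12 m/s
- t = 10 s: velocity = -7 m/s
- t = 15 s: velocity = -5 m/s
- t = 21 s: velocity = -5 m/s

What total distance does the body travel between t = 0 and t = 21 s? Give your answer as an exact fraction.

1675/19 m

Total distance travelled is ∫|v| dt — sum the magnitudes of each area piece.
0–6 s: v = 0 at t = 2.4 s; triangle areas 2.4 + 5.4 = 7.8 m
6–8 s: v = 0 at t = 6.4 s; triangle areas 0.6 + 9.6 = 10.2 m
8–10 s: v = 0 at t = 176/19 s; triangle areas 144/19 + 49/19 = 193/19 m
10–15 s: |½(-7 + -5)(5)| = 30 m
15–21 s: |-5| × 6 = 30 m
Total distance = 1675/19 m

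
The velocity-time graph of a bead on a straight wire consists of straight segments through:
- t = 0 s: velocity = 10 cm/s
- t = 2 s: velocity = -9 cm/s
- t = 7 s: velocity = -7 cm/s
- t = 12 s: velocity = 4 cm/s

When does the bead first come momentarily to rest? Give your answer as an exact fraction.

v changes sign on 0–2 s (from 10 to -9); the graph is linear there, so v = 0 at t = 0 + (-10)·(2 − 0)/(-9 − 10) = 20/19 s.

t = 20/19 s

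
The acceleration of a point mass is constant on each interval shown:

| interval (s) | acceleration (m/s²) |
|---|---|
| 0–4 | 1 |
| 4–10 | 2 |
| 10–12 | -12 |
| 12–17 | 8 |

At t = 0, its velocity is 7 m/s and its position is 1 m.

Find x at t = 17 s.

256 m

On each constant-a segment, Δv = aΔt and Δx = v₀Δt + ½aΔt²; chain segment to segment.
0–4 s: v starts 7 m/s; Δx = 7·4 + ½·1·4² = 36 m; v ends 11 m/s.
4–10 s: v starts 11 m/s; Δx = 11·6 + ½·2·6² = 102 m; v ends 23 m/s.
10–12 s: v starts 23 m/s; Δx = 23·2 + ½·-12·2² = 22 m; v ends -1 m/s.
12–17 s: v starts -1 m/s; Δx = -1·5 + ½·8·5² = 95 m; v ends 39 m/s.
x(17) = 1 + Σ Δx = 256 m.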